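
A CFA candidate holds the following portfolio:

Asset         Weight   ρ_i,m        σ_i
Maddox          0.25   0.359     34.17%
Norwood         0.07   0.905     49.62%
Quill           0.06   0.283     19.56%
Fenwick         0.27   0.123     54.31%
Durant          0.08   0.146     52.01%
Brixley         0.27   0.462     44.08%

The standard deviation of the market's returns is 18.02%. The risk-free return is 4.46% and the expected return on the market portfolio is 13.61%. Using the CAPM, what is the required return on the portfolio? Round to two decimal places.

β_Maddox = 0.359 × 34.17% / 18.02% = 0.6807
β_Norwood = 0.905 × 49.62% / 18.02% = 2.4920
β_Quill = 0.283 × 19.56% / 18.02% = 0.3072
β_Fenwick = 0.123 × 54.31% / 18.02% = 0.3707
β_Durant = 0.146 × 52.01% / 18.02% = 0.4214
β_Brixley = 0.462 × 44.08% / 18.02% = 1.1301
β_P = Σ w_i β_i = 0.25×0.6807 + 0.07×2.4920 + 0.06×0.3072 + 0.27×0.3707 + 0.08×0.4214 + 0.27×1.1301 = 0.8020
MRP = 13.61% − 4.46% = 9.15%
E(R_P) = R_f + β_P × MRP = 4.46% + 0.8020 × 9.15% = 11.80%

11.80%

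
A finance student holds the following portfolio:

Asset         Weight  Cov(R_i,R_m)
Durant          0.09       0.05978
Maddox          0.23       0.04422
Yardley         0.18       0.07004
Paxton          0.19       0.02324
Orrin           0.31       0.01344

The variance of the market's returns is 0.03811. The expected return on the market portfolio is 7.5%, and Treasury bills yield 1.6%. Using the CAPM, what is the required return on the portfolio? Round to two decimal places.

7.29%

β_Durant = 0.05978 / 0.03811 = 1.5686
β_Maddox = 0.04422 / 0.03811 = 1.1603
β_Yardley = 0.07004 / 0.03811 = 1.8378
β_Paxton = 0.02324 / 0.03811 = 0.6098
β_Orrin = 0.01344 / 0.03811 = 0.3527
β_P = Σ w_i β_i = 0.09×1.5686 + 0.23×1.1603 + 0.18×1.8378 + 0.19×0.6098 + 0.31×0.3527 = 0.9640
MRP = 7.5% − 1.6% = 5.90%
E(R_P) = R_f + β_P × MRP = 1.6% + 0.9640 × 5.9% = 7.29%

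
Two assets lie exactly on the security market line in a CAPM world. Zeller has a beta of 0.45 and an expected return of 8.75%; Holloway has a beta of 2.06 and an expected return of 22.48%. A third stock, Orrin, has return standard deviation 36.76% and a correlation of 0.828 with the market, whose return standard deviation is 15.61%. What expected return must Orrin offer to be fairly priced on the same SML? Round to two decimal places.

MRP = (22.48% − 8.75%) / (2.06 − 0.45) = 8.5280%
R_f = 8.75% − 0.45 × 8.5280% = 4.9124%
β_Orrin = ρ·σ_i/σ_m = 0.828 × 36.76 / 15.61 = 1.9499
E(R_Orrin) = R_f + β × MRP = 4.9124% + 1.9499 × 8.5280% = 21.54%

21.54%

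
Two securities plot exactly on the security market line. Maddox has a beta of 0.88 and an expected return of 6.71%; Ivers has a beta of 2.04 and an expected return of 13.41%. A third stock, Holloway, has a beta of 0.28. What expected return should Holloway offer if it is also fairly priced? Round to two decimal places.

MRP (SML slope) = (13.41% − 6.71%) / (2.04 − 0.88) = 6.70% / 1.16 = 5.7759%
R_f (intercept) = 6.71% − 0.88 × 5.7759% = 1.6272%
E(R_Holloway) = R_f + β × MRP = 1.6272% + 0.28 × 5.7759% = 3.24%

3.24%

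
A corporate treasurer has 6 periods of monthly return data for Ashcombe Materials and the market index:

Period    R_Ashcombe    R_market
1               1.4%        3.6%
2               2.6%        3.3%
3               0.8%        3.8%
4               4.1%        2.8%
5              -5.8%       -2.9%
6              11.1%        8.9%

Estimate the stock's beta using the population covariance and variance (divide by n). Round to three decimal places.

Mean R_i = (1.4 + 2.6 + 0.8 + 4.1 − 5.8 + 11.1) / 6 = 2.3667%
Mean R_m = (3.6 + 3.3 + 3.8 + 2.8 − 2.9 + 8.9) / 6 = 3.2500%
Σ(R_i − R̄_i)(R_m − R̄_m) = 97.6000  ⇒  Cov = 97.6000 / 6 = 16.2667
Σ(R_m − R̄_m)² = 70.3750  ⇒  Var(R_m) = 70.3750 / 6 = 11.7292
β = Cov / Var(R_m) = 16.2667 / 11.7292 = 1.3869

1.387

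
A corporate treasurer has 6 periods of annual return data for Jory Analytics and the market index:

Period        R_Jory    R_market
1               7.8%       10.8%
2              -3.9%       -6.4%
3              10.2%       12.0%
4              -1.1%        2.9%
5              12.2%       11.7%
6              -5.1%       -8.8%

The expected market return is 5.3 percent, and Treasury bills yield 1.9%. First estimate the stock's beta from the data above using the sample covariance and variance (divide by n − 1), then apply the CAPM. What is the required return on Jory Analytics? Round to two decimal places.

Mean R_i = (7.8 − 3.9 + 10.2 − 1.1 + 12.2 − 5.1) / 6 = 3.3500%
Mean R_m = (10.8 − 6.4 + 12.0 + 2.9 + 11.7 − 8.8) / 6 = 3.7000%
Σ(R_i − R̄_i)(R_m − R̄_m) = 341.6600  ⇒  Cov = 341.6600 / 5 = 68.3320
Σ(R_m − R̄_m)² = 442.2000  ⇒  Var(R_m) = 442.2000 / 5 = 88.4400
β = Cov / Var(R_m) = 68.3320 / 88.4400 = 0.7726
MRP = 5.3% − 1.9% = 3.40%
E(R) = R_f + β × MRP = 1.9% + 0.7726 × 3.4% = 4.53%

4.53%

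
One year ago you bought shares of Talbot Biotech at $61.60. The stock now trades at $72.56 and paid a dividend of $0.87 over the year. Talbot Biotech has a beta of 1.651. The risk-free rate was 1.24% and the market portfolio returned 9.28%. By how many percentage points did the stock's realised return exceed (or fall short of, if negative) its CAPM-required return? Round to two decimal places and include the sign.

+4.69%

Realised HPR = (P1 + D1 − P0) / P0 = (72.56 + 0.87 − 61.60) / 61.60 = 11.83 / 61.60 = 19.2045%
MRP = 9.28% − 1.24% = 8.04%
CAPM required = R_f + β·MRP = 1.24% + 1.651 × 8.04% = 14.51404%
α = realised − required = 19.2045% − 14.51404% = +4.69%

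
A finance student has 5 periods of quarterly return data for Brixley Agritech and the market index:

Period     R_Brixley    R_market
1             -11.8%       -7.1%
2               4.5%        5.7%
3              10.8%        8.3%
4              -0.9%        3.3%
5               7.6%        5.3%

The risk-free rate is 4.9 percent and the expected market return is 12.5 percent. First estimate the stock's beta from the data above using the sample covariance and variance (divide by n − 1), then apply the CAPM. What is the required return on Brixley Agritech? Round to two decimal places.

Mean R_i = (-11.8 + 4.5 + 10.8 − 0.9 + 7.6) / 5 = 2.0400%
Mean R_m = (-7.1 + 5.7 + 8.3 + 3.3 + 5.3) / 5 = 3.1000%
Σ(R_i − R̄_i)(R_m − R̄_m) = 204.7600  ⇒  Cov = 204.7600 / 4 = 51.1900
Σ(R_m − R̄_m)² = 142.7200  ⇒  Var(R_m) = 142.7200 / 4 = 35.6800
β = Cov / Var(R_m) = 51.1900 / 35.6800 = 1.4347
MRP = 12.5% − 4.9% = 7.60%
E(R) = R_f + β × MRP = 4.9% + 1.4347 × 7.6% = 15.80%

15.80%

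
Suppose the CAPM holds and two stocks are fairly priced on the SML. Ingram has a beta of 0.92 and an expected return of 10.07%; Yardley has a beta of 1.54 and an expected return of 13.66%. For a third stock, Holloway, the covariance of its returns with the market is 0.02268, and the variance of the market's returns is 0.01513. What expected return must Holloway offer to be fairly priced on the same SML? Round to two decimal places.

MRP = (13.66% − 10.07%) / (1.54 − 0.92) = 5.7903%
R_f = 10.07% − 0.92 × 5.7903% = 4.7429%
β_Holloway = Cov / Var(R_m) = 0.02268 / 0.01513 = 1.4990
E(R_Holloway) = R_f + β × MRP = 4.7429% + 1.4990 × 5.7903% = 13.42%

13.42%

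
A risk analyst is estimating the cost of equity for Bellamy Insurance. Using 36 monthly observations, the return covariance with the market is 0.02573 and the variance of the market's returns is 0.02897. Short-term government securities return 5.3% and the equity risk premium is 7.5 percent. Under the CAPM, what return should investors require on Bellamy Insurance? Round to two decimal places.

11.96%

β = Cov(R_i, R_m) / Var(R_m) = 0.02573 / 0.02897 = 0.8882
E(R) = R_f + β × MRP = 5.3% + 0.8882 × 7.5% = 11.96%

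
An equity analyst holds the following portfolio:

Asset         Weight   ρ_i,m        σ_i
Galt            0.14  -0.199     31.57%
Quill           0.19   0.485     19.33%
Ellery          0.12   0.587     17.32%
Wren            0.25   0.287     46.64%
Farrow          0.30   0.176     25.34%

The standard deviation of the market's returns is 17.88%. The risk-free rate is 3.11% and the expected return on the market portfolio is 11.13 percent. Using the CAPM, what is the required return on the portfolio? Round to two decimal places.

β_Galt = -0.199 × 31.57% / 17.88% = -0.3514
β_Quill = 0.485 × 19.33% / 17.88% = 0.5243
β_Ellery = 0.587 × 17.32% / 17.88% = 0.5686
β_Wren = 0.287 × 46.64% / 17.88% = 0.7486
β_Farrow = 0.176 × 25.34% / 17.88% = 0.2494
β_P = Σ w_i β_i = 0.14×-0.3514 + 0.19×0.5243 + 0.12×0.5686 + 0.25×0.7486 + 0.30×0.2494 = 0.3806
MRP = 11.13% − 3.11% = 8.02%
E(R_P) = R_f + β_P × MRP = 3.11% + 0.3806 × 8.02% = 6.16%

6.16%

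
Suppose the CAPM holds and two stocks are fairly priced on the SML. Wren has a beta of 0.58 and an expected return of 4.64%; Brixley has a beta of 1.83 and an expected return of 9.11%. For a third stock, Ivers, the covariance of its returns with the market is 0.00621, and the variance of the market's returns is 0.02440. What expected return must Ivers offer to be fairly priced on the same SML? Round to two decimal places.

3.48%

MRP = (9.11% − 4.64%) / (1.83 − 0.58) = 3.5760%
R_f = 4.64% − 0.58 × 3.5760% = 2.5659%
β_Ivers = Cov / Var(R_m) = 0.00621 / 0.02440 = 0.2545
E(R_Ivers) = R_f + β × MRP = 2.5659% + 0.2545 × 3.5760% = 3.48%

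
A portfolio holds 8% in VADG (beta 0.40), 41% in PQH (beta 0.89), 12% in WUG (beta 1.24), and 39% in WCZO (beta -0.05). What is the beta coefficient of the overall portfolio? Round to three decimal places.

0.526

β_P = Σ w_i β_i = 0.08×0.40 + 0.41×0.89 + 0.12×1.24 + 0.39×-0.05 = 0.5262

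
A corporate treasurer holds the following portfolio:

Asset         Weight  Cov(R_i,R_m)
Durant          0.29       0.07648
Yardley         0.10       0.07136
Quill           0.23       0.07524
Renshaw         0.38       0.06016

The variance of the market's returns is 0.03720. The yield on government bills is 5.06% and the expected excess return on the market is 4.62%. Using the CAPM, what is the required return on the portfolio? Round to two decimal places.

13.69%

β_Durant = 0.07648 / 0.03720 = 2.0559
β_Yardley = 0.07136 / 0.03720 = 1.9183
β_Quill = 0.07524 / 0.03720 = 2.0226
β_Renshaw = 0.06016 / 0.03720 = 1.6172
β_P = Σ w_i β_i = 0.29×2.0559 + 0.10×1.9183 + 0.23×2.0226 + 0.38×1.6172 = 1.8678
E(R_P) = R_f + β_P × MRP = 5.06% + 1.8678 × 4.62% = 13.69%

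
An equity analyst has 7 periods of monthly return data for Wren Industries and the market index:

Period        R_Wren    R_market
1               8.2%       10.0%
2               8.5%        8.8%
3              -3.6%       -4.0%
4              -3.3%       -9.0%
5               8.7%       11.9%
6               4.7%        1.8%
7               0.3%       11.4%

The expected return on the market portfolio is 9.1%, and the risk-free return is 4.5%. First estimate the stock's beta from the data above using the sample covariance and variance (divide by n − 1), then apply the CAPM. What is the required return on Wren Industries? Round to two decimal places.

6.87%

Mean R_i = (8.2 + 8.5 − 3.6 − 3.3 + 8.7 + 4.7 + 0.3) / 7 = 3.3571%
Mean R_m = (10.0 + 8.8 − 4.0 − 9.0 + 11.9 + 1.8 + 11.4) / 7 = 4.4143%
Σ(R_i − R̄_i)(R_m − R̄_m) = 212.5743  ⇒  Cov = 212.5743 / 6 = 35.4291
Σ(R_m − R̄_m)² = 412.8486  ⇒  Var(R_m) = 412.8486 / 6 = 68.8081
β = Cov / Var(R_m) = 35.4291 / 68.8081 = 0.5149
MRP = 9.1% − 4.5% = 4.60%
E(R) = R_f + β × MRP = 4.5% + 0.5149 × 4.6% = 6.87%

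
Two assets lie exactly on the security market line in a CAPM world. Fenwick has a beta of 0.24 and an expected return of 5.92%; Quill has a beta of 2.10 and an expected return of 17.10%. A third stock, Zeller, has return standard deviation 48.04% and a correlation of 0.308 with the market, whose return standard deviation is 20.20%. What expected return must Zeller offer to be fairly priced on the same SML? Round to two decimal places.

8.88%

MRP = (17.10% − 5.92%) / (2.10 − 0.24) = 6.0108%
R_f = 5.92% − 0.24 × 6.0108% = 4.4774%
β_Zeller = ρ·σ_i/σ_m = 0.308 × 48.04 / 20.20 = 0.7325
E(R_Zeller) = R_f + β × MRP = 4.4774% + 0.7325 × 6.0108% = 8.88%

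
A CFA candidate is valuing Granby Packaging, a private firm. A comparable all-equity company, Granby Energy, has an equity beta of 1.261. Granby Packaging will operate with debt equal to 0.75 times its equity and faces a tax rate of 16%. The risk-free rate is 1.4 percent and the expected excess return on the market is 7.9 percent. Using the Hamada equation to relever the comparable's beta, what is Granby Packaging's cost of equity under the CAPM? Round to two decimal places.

17.64%

β_L = β_U × [1 + (1 − t)(D/E)] = 1.261 × [1 + (1 − 0.16) × 0.75]
    = 1.261 × [1 + 0.84 × 0.75] = 1.261 × 1.6300 = 2.0554
E(R) = R_f + β_L × MRP = 1.4% + 2.0554 × 7.9% = 17.64%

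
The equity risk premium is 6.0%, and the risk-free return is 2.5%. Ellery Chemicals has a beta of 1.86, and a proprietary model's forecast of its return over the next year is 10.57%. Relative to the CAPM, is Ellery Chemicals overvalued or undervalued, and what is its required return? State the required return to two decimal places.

Overvalued; required return 13.66%

Required return = R_f + β·MRP = 2.5% + 1.86 × 6.0% = 13.66%
Forecast 10.57% < required 13.66% → the stock plots below the SML → overvalued.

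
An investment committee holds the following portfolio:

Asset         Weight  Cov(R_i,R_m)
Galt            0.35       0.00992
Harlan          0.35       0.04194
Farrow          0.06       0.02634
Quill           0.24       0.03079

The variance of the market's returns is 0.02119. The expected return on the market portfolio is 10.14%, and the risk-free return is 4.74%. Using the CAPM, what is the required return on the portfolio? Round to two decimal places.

11.65%

β_Galt = 0.00992 / 0.02119 = 0.4681
β_Harlan = 0.04194 / 0.02119 = 1.9792
β_Farrow = 0.02634 / 0.02119 = 1.2430
β_Quill = 0.03079 / 0.02119 = 1.4530
β_P = Σ w_i β_i = 0.35×0.4681 + 0.35×1.9792 + 0.06×1.2430 + 0.24×1.4530 = 1.2799
MRP = 10.14% − 4.74% = 5.40%
E(R_P) = R_f + β_P × MRP = 4.74% + 1.2799 × 5.40% = 11.65%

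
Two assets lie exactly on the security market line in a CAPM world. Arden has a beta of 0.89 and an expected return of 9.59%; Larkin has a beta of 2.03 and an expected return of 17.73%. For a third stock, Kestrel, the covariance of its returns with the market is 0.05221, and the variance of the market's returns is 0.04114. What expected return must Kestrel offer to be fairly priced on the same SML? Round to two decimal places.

MRP = (17.73% − 9.59%) / (2.03 − 0.89) = 7.1404%
R_f = 9.59% − 0.89 × 7.1404% = 3.2350%
β_Kestrel = Cov / Var(R_m) = 0.05221 / 0.04114 = 1.2691
E(R_Kestrel) = R_f + β × MRP = 3.2350% + 1.2691 × 7.1404% = 12.30%

12.30%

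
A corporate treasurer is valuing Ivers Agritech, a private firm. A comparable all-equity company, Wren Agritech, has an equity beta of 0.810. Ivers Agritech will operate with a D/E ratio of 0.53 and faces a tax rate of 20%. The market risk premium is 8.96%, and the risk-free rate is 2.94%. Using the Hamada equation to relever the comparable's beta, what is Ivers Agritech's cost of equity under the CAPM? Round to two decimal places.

13.27%

β_L = β_U × [1 + (1 − t)(D/E)] = 0.810 × [1 + (1 − 0.20) × 0.53]
    = 0.810 × [1 + 0.80 × 0.53] = 0.810 × 1.4240 = 1.1534
E(R) = R_f + β_L × MRP = 2.94% + 1.1534 × 8.96% = 13.27%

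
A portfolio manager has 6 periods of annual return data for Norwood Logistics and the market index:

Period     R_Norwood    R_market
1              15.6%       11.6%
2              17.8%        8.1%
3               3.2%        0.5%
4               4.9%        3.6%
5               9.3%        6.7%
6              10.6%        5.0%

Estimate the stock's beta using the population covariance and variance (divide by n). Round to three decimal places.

Mean R_i = (15.6 + 17.8 + 3.2 + 4.9 + 9.3 + 10.6) / 6 = 10.2333%
Mean R_m = (11.6 + 8.1 + 0.5 + 3.6 + 6.7 + 5.0) / 6 = 5.9167%
Σ(R_i − R̄_i)(R_m − R̄_m) = 96.4067  ⇒  Cov = 96.4067 / 6 = 16.0678
Σ(R_m − R̄_m)² = 73.2283  ⇒  Var(R_m) = 73.2283 / 6 = 12.2047
β = Cov / Var(R_m) = 16.0678 / 12.2047 = 1.3165

1.317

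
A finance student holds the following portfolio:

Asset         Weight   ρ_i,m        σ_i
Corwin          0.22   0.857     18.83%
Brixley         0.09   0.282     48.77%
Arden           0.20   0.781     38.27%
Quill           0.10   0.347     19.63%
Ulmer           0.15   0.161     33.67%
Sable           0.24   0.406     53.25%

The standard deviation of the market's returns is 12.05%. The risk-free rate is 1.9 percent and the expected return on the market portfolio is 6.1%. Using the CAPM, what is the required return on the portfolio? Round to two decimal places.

β_Corwin = 0.857 × 18.83% / 12.05% = 1.3392
β_Brixley = 0.282 × 48.77% / 12.05% = 1.1413
β_Arden = 0.781 × 38.27% / 12.05% = 2.4804
β_Quill = 0.347 × 19.63% / 12.05% = 0.5653
β_Ulmer = 0.161 × 33.67% / 12.05% = 0.4499
β_Sable = 0.406 × 53.25% / 12.05% = 1.7941
β_P = Σ w_i β_i = 0.22×1.3392 + 0.09×1.1413 + 0.20×2.4804 + 0.10×0.5653 + 0.15×0.4499 + 0.24×1.7941 = 1.4480
MRP = 6.1% − 1.9% = 4.20%
E(R_P) = R_f + β_P × MRP = 1.9% + 1.4480 × 4.2% = 7.98%

7.98%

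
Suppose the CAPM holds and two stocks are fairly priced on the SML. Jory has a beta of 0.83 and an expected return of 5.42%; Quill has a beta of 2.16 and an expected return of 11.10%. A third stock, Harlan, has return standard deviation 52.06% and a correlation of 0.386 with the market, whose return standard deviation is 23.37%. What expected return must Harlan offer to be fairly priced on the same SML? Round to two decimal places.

MRP = (11.10% − 5.42%) / (2.16 − 0.83) = 4.2707%
R_f = 5.42% − 0.83 × 4.2707% = 1.8753%
β_Harlan = ρ·σ_i/σ_m = 0.386 × 52.06 / 23.37 = 0.8599
E(R_Harlan) = R_f + β × MRP = 1.8753% + 0.8599 × 4.2707% = 5.55%

5.55%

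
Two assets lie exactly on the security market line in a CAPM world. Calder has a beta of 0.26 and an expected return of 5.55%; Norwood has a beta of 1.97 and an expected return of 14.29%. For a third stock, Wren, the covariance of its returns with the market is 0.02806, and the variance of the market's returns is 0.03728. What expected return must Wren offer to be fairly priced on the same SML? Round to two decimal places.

MRP = (14.29% − 5.55%) / (1.97 − 0.26) = 5.1111%
R_f = 5.55% − 0.26 × 5.1111% = 4.2211%
β_Wren = Cov / Var(R_m) = 0.02806 / 0.03728 = 0.7527
E(R_Wren) = R_f + β × MRP = 4.2211% + 0.7527 × 5.1111% = 8.07%

8.07%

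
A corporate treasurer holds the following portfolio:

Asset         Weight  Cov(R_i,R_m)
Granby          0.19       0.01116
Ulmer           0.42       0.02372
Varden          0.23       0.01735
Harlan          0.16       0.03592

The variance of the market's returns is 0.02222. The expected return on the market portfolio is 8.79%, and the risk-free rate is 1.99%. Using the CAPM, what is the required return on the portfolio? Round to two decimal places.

8.67%

β_Granby = 0.01116 / 0.02222 = 0.5023
β_Ulmer = 0.02372 / 0.02222 = 1.0675
β_Varden = 0.01735 / 0.02222 = 0.7808
β_Harlan = 0.03592 / 0.02222 = 1.6166
β_P = Σ w_i β_i = 0.19×0.5023 + 0.42×1.0675 + 0.23×0.7808 + 0.16×1.6166 = 0.9820
MRP = 8.79% − 1.99% = 6.80%
E(R_P) = R_f + β_P × MRP = 1.99% + 0.9820 × 6.80% = 8.67%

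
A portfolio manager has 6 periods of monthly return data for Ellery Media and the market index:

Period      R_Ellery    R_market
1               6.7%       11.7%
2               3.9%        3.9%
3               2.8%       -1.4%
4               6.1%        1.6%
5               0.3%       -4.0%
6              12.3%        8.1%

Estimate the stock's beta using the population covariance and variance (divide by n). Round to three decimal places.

Mean R_i = (6.7 + 3.9 + 2.8 + 6.1 + 0.3 + 12.3) / 6 = 5.3500%
Mean R_m = (11.7 + 3.9 − 1.4 + 1.6 − 4.0 + 8.1) / 6 = 3.3167%
Σ(R_i − R̄_i)(R_m − R̄_m) = 91.4050  ⇒  Cov = 91.4050 / 6 = 15.2342
Σ(R_m − R̄_m)² = 172.2283  ⇒  Var(R_m) = 172.2283 / 6 = 28.7047
β = Cov / Var(R_m) = 15.2342 / 28.7047 = 0.5307

0.531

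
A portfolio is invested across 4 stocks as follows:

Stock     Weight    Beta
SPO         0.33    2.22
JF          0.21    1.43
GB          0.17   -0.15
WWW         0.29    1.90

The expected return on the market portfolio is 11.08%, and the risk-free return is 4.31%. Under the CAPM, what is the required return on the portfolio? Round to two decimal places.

14.86%

β_P = Σ w_i β_i = 0.33×2.22 + 0.21×1.43 + 0.17×-0.15 + 0.29×1.90 = 1.5584
MRP = 11.08% − 4.31% = 6.77%
E(R_P) = R_f + β_P × MRP = 4.31% + 1.5584 × 6.77% = 14.86%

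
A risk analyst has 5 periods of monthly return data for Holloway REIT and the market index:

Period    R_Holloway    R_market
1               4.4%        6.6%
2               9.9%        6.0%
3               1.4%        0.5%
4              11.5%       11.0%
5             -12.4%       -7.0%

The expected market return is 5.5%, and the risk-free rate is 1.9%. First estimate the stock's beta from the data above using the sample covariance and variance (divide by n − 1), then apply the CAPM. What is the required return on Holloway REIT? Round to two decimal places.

6.64%

Mean R_i = (4.4 + 9.9 + 1.4 + 11.5 − 12.4) / 5 = 2.9600%
Mean R_m = (6.6 + 6.0 + 0.5 + 11.0 − 7.0) / 5 = 3.4200%
Σ(R_i − R̄_i)(R_m − R̄_m) = 251.8240  ⇒  Cov = 251.8240 / 4 = 62.9560
Σ(R_m − R̄_m)² = 191.3280  ⇒  Var(R_m) = 191.3280 / 4 = 47.8320
β = Cov / Var(R_m) = 62.9560 / 47.8320 = 1.3162
MRP = 5.5% − 1.9% = 3.60%
E(R) = R_f + β × MRP = 1.9% + 1.3162 × 3.6% = 6.64%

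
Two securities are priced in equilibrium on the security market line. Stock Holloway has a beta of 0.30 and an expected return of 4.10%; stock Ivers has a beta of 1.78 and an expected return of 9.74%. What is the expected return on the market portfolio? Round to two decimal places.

6.77%

Both satisfy E(R) = R_f + β·MRP, so the slope of the SML is
MRP = (9.74% − 4.10%) / (1.78 − 0.30) = 5.64% / 1.48 = 3.8108%
R_f = E(R_Holloway) − β_Holloway·MRP = 4.10% − 0.30 × 3.8108% = 2.9568%
E(R_m) = R_f + MRP = 2.9568% + 3.8108% = 6.77%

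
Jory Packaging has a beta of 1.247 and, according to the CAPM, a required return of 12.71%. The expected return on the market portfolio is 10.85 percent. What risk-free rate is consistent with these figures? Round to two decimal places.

3.32%

E(R) = R_f + β(E(R_m) − R_f) = R_f(1 − β) + β·E(R_m)
12.71% = R_f × (1 − 1.247) + 1.247 × 10.85%
12.71% = R_f × -0.247 + 13.52995%
R_f = (12.71% − 13.52995%) / -0.247 = 3.32%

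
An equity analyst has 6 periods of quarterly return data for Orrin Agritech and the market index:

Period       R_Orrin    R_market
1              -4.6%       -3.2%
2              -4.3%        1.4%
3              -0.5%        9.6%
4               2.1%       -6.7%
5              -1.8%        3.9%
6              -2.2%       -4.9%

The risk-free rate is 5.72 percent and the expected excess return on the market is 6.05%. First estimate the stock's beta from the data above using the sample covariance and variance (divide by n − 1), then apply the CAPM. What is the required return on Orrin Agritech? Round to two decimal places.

Mean R_i = (-4.6 − 4.3 − 0.5 + 2.1 − 1.8 − 2.2) / 6 = -1.8833%
Mean R_m = (-3.2 + 1.4 + 9.6 − 6.7 + 3.9 − 4.9) / 6 = 0.0167%
Σ(R_i − R̄_i)(R_m − R̄_m) = -6.2217  ⇒  Cov = -6.2217 / 5 = -1.2443
Σ(R_m − R̄_m)² = 188.4683  ⇒  Var(R_m) = 188.4683 / 5 = 37.6937
β = Cov / Var(R_m) = -1.2443 / 37.6937 = -0.0330
E(R) = R_f + β × MRP = 5.72% + -0.0330 × 6.05% = 5.52%

5.52%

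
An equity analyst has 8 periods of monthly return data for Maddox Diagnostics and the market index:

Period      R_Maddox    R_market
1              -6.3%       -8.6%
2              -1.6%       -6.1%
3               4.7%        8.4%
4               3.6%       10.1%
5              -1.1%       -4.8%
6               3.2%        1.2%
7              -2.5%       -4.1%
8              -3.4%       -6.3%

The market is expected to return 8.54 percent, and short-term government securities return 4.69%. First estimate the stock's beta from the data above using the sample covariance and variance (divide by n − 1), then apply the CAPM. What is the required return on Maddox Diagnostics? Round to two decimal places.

Mean R_i = (-6.3 − 1.6 + 4.7 + 3.6 − 1.1 + 3.2 − 2.5 − 3.4) / 8 = -0.4250%
Mean R_m = (-8.6 − 6.1 + 8.4 + 10.1 − 4.8 + 1.2 − 4.1 − 6.3) / 8 = -1.2750%
Σ(R_i − R̄_i)(R_m − R̄_m) = 176.2350  ⇒  Cov = 176.2350 / 7 = 25.1764
Σ(R_m − R̄_m)² = 351.7150  ⇒  Var(R_m) = 351.7150 / 7 = 50.2450
β = Cov / Var(R_m) = 25.1764 / 50.2450 = 0.5011
MRP = 8.54% − 4.69% = 3.85%
E(R) = R_f + β × MRP = 4.69% + 0.5011 × 3.85% = 6.62%

6.62%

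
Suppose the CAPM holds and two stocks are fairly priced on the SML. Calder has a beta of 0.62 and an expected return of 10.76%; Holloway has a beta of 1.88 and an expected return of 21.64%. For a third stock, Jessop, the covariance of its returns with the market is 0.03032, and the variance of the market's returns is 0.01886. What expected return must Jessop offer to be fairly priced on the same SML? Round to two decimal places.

MRP = (21.64% − 10.76%) / (1.88 − 0.62) = 8.6349%
R_f = 10.76% − 0.62 × 8.6349% = 5.4064%
β_Jessop = Cov / Var(R_m) = 0.03032 / 0.01886 = 1.6076
E(R_Jessop) = R_f + β × MRP = 5.4064% + 1.6076 × 8.6349% = 19.29%

19.29%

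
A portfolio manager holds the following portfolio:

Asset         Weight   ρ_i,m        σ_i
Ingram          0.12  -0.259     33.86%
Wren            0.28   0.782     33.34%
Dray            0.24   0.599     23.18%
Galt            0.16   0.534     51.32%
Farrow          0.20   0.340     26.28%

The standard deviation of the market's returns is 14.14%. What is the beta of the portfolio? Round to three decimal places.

β_Ingram = -0.259 × 33.86% / 14.14% = -0.6202
β_Wren = 0.782 × 33.34% / 14.14% = 1.8438
β_Dray = 0.599 × 23.18% / 14.14% = 0.9820
β_Galt = 0.534 × 51.32% / 14.14% = 1.9381
β_Farrow = 0.340 × 26.28% / 14.14% = 0.6319
β_P = Σ w_i β_i = 0.12×-0.6202 + 0.28×1.8438 + 0.24×0.9820 + 0.16×1.9381 + 0.20×0.6319 = 1.1140

1.114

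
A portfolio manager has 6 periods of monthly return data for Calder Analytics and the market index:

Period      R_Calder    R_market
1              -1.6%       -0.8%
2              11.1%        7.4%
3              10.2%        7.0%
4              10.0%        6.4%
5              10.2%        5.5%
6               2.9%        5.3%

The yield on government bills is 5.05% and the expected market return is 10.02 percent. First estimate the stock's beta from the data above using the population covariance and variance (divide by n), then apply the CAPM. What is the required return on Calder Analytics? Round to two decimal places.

12.74%

Mean R_i = (-1.6 + 11.1 + 10.2 + 10.0 + 10.2 + 2.9) / 6 = 7.1333%
Mean R_m = (-0.8 + 7.4 + 7.0 + 6.4 + 5.5 + 5.3) / 6 = 5.1333%
Σ(R_i − R̄_i)(R_m − R̄_m) = 70.5833  ⇒  Cov = 70.5833 / 6 = 11.7639
Σ(R_m − R̄_m)² = 45.5933  ⇒  Var(R_m) = 45.5933 / 6 = 7.5989
β = Cov / Var(R_m) = 11.7639 / 7.5989 = 1.5481
MRP = 10.02% − 5.05% = 4.97%
E(R) = R_f + β × MRP = 5.05% + 1.5481 × 4.97% = 12.74%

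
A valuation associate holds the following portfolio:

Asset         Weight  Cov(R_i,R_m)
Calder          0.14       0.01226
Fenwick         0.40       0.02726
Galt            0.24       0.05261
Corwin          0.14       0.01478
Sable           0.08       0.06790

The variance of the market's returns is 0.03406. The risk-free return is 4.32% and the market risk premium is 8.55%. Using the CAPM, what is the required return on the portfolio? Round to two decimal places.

β_Calder = 0.01226 / 0.03406 = 0.3600
β_Fenwick = 0.02726 / 0.03406 = 0.8004
β_Galt = 0.05261 / 0.03406 = 1.5446
β_Corwin = 0.01478 / 0.03406 = 0.4339
β_Sable = 0.06790 / 0.03406 = 1.9935
β_P = Σ w_i β_i = 0.14×0.3600 + 0.40×0.8004 + 0.24×1.5446 + 0.14×0.4339 + 0.08×1.9935 = 0.9615
E(R_P) = R_f + β_P × MRP = 4.32% + 0.9615 × 8.55% = 12.54%

12.54%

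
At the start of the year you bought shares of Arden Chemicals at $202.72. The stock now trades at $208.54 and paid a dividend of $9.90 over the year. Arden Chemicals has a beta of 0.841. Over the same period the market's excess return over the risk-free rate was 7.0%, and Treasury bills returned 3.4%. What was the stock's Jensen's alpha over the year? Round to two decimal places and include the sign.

-1.53%

Realised HPR = (P1 + D1 − P0) / P0 = (208.54 + 9.90 − 202.72) / 202.72 = 15.72 / 202.72 = 7.7545%
CAPM required = R_f + β·MRP = 3.4% + 0.841 × 7.0% = 9.2870%
α = realised − required = 7.7545% − 9.2870% = -1.53%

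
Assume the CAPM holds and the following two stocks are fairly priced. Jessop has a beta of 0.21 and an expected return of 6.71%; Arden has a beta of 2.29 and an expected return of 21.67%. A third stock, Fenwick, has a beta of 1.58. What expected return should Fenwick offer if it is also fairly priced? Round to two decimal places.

MRP (SML slope) = (21.67% − 6.71%) / (2.29 − 0.21) = 14.96% / 2.08 = 7.1923%
R_f (intercept) = 6.71% − 0.21 × 7.1923% = 5.1996%
E(R_Fenwick) = R_f + β × MRP = 5.1996% + 1.58 × 7.1923% = 16.56%

16.56%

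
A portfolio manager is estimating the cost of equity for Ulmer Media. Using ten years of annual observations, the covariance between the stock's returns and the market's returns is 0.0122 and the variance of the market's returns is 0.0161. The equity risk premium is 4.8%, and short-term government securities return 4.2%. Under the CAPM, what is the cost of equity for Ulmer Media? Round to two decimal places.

β = Cov(R_i, R_m) / Var(R_m) = 0.0122 / 0.0161 = 0.7578
E(R) = R_f + β × MRP = 4.2% + 0.7578 × 4.8% = 7.84%

7.84%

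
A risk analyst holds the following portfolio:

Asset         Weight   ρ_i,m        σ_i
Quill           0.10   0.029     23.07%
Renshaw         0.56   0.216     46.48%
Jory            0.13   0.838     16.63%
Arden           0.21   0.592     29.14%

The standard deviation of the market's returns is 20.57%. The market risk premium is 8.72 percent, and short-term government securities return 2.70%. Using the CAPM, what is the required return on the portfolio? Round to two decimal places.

β_Quill = 0.029 × 23.07% / 20.57% = 0.0325
β_Renshaw = 0.216 × 46.48% / 20.57% = 0.4881
β_Jory = 0.838 × 16.63% / 20.57% = 0.6775
β_Arden = 0.592 × 29.14% / 20.57% = 0.8386
β_P = Σ w_i β_i = 0.10×0.0325 + 0.56×0.4881 + 0.13×0.6775 + 0.21×0.8386 = 0.5408
E(R_P) = R_f + β_P × MRP = 2.70% + 0.5408 × 8.72% = 7.42%

7.42%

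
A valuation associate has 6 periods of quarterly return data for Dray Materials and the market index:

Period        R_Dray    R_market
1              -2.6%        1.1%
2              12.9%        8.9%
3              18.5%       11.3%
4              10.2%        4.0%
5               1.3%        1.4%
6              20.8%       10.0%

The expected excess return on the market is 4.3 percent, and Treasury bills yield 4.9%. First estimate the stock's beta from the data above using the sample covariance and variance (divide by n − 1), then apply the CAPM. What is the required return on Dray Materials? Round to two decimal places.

Mean R_i = (-2.6 + 12.9 + 18.5 + 10.2 + 1.3 + 20.8) / 6 = 10.1833%
Mean R_m = (1.1 + 8.9 + 11.3 + 4.0 + 1.4 + 10.0) / 6 = 6.1167%
Σ(R_i − R̄_i)(R_m − R̄_m) = 197.8917  ⇒  Cov = 197.8917 / 5 = 39.5783
Σ(R_m − R̄_m)² = 101.5883  ⇒  Var(R_m) = 101.5883 / 5 = 20.3177
β = Cov / Var(R_m) = 39.5783 / 20.3177 = 1.9480
E(R) = R_f + β × MRP = 4.9% + 1.9480 × 4.3% = 13.28%

13.28%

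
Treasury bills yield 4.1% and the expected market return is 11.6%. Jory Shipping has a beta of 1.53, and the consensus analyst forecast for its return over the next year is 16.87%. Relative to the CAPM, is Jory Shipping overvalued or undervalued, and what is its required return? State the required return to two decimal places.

MRP = 11.6% − 4.1% = 7.50%
Required return = R_f + β·MRP = 4.1% + 1.53 × 7.5% = 15.58%
Forecast 16.87% > required 15.58% → the stock plots above the SML → undervalued.

Undervalued; required return 15.58%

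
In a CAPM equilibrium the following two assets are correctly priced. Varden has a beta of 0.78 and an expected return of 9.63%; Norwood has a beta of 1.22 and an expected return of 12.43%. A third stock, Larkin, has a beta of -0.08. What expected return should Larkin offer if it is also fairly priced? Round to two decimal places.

4.16%

MRP (SML slope) = (12.43% − 9.63%) / (1.22 − 0.78) = 2.80% / 0.44 = 6.3636%
R_f (intercept) = 9.63% − 0.78 × 6.3636% = 4.6664%
E(R_Larkin) = R_f + β × MRP = 4.6664% + -0.08 × 6.3636% = 4.16%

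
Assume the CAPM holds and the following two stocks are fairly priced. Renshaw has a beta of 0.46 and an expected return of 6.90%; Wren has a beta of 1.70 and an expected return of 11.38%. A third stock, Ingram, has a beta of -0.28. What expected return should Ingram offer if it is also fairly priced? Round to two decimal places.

MRP (SML slope) = (11.38% − 6.90%) / (1.70 − 0.46) = 4.48% / 1.24 = 3.6129%
R_f (intercept) = 6.90% − 0.46 × 3.6129% = 5.2381%
E(R_Ingram) = R_f + β × MRP = 5.2381% + -0.28 × 3.6129% = 4.23%

4.23%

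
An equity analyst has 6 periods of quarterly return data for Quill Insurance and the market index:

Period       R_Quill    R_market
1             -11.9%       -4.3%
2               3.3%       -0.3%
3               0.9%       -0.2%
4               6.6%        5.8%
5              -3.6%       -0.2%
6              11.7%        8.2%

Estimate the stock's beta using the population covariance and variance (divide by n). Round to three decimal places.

Mean R_i = (-11.9 + 3.3 + 0.9 + 6.6 − 3.6 + 11.7) / 6 = 1.1667%
Mean R_m = (-4.3 − 0.3 − 0.2 + 5.8 − 0.2 + 8.2) / 6 = 1.5000%
Σ(R_i − R̄_i)(R_m − R̄_m) = 174.4400  ⇒  Cov = 174.4400 / 6 = 29.0733
Σ(R_m − R̄_m)² = 106.0400  ⇒  Var(R_m) = 106.0400 / 6 = 17.6733
β = Cov / Var(R_m) = 29.0733 / 17.6733 = 1.6450

1.645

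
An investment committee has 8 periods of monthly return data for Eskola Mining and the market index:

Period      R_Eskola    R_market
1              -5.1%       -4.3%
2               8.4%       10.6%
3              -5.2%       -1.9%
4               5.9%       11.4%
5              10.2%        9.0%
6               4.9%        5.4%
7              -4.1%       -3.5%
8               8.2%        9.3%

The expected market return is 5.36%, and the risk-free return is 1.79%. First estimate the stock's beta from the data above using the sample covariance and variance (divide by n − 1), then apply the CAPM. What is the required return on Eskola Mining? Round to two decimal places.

Mean R_i = (-5.1 + 8.4 − 5.2 + 5.9 + 10.2 + 4.9 − 4.1 + 8.2) / 8 = 2.9000%
Mean R_m = (-4.3 + 10.6 − 1.9 + 11.4 + 9.0 + 5.4 − 3.5 + 9.3) / 8 = 4.5000%
Σ(R_i − R̄_i)(R_m − R̄_m) = 292.5800  ⇒  Cov = 292.5800 / 7 = 41.7971
Σ(R_m − R̄_m)² = 311.3200  ⇒  Var(R_m) = 311.3200 / 7 = 44.4743
β = Cov / Var(R_m) = 41.7971 / 44.4743 = 0.9398
MRP = 5.36% − 1.79% = 3.57%
E(R) = R_f + β × MRP = 1.79% + 0.9398 × 3.57% = 5.15%

5.15%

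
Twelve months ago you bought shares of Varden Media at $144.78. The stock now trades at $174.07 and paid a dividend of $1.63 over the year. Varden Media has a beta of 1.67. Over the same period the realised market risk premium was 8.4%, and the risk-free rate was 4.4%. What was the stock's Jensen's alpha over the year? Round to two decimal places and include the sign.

+2.93%

Realised HPR = (P1 + D1 − P0) / P0 = (174.07 + 1.63 − 144.78) / 144.78 = 30.92 / 144.78 = 21.3565%
CAPM required = R_f + β·MRP = 4.4% + 1.67 × 8.4% = 18.4280%
α = realised − required = 21.3565% − 18.4280% = +2.93%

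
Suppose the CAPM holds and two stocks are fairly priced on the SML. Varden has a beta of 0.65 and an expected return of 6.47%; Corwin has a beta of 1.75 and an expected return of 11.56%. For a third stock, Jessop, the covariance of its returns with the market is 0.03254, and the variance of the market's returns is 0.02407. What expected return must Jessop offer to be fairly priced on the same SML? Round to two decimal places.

MRP = (11.56% − 6.47%) / (1.75 − 0.65) = 4.6273%
R_f = 6.47% − 0.65 × 4.6273% = 3.4623%
β_Jessop = Cov / Var(R_m) = 0.03254 / 0.02407 = 1.3519
E(R_Jessop) = R_f + β × MRP = 3.4623% + 1.3519 × 4.6273% = 9.72%

9.72%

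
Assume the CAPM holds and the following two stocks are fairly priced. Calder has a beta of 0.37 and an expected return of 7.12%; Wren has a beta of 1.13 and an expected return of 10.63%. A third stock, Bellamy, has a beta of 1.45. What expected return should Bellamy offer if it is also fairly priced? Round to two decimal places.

MRP (SML slope) = (10.63% − 7.12%) / (1.13 − 0.37) = 3.51% / 0.76 = 4.6184%
R_f (intercept) = 7.12% − 0.37 × 4.6184% = 5.4112%
E(R_Bellamy) = R_f + β × MRP = 5.4112% + 1.45 × 4.6184% = 12.11%

12.11%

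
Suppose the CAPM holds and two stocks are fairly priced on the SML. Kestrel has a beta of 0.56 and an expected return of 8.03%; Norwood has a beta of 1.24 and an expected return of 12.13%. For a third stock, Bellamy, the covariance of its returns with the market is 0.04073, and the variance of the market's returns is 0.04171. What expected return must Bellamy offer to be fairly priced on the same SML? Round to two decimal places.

MRP = (12.13% − 8.03%) / (1.24 − 0.56) = 6.0294%
R_f = 8.03% − 0.56 × 6.0294% = 4.6535%
β_Bellamy = Cov / Var(R_m) = 0.04073 / 0.04171 = 0.9765
E(R_Bellamy) = R_f + β × MRP = 4.6535% + 0.9765 × 6.0294% = 10.54%

10.54%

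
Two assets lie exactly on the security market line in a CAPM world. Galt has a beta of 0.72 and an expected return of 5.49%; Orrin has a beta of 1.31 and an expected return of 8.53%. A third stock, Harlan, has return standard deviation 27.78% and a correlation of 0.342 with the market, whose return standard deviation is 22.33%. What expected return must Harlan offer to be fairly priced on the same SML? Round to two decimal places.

3.97%

MRP = (8.53% − 5.49%) / (1.31 − 0.72) = 5.1525%
R_f = 5.49% − 0.72 × 5.1525% = 1.7802%
β_Harlan = ρ·σ_i/σ_m = 0.342 × 27.78 / 22.33 = 0.4255
E(R_Harlan) = R_f + β × MRP = 1.7802% + 0.4255 × 5.1525% = 3.97%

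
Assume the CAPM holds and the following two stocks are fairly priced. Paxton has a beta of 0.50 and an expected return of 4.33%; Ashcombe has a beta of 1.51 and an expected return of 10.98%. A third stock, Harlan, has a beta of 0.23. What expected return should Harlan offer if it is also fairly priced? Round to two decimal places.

2.55%

MRP (SML slope) = (10.98% − 4.33%) / (1.51 − 0.50) = 6.65% / 1.01 = 6.5842%
R_f (intercept) = 4.33% − 0.50 × 6.5842% = 1.0379%
E(R_Harlan) = R_f + β × MRP = 1.0379% + 0.23 × 6.5842% = 2.55%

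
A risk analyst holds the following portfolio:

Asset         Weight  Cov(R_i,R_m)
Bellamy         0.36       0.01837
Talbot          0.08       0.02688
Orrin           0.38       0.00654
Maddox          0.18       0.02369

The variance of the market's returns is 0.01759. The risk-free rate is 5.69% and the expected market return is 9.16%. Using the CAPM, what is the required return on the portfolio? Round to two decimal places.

8.75%

β_Bellamy = 0.01837 / 0.01759 = 1.0443
β_Talbot = 0.02688 / 0.01759 = 1.5281
β_Orrin = 0.00654 / 0.01759 = 0.3718
β_Maddox = 0.02369 / 0.01759 = 1.3468
β_P = Σ w_i β_i = 0.36×1.0443 + 0.08×1.5281 + 0.38×0.3718 + 0.18×1.3468 = 0.8819
MRP = 9.16% − 5.69% = 3.47%
E(R_P) = R_f + β_P × MRP = 5.69% + 0.8819 × 3.47% = 8.75%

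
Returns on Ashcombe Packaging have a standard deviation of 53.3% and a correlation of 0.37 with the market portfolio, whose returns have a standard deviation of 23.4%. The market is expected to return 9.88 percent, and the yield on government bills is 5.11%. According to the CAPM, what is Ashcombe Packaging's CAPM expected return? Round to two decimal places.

9.13%

β = ρ × σ_i / σ_m = 0.37 × 53.3% / 23.4% = 0.8428
MRP = 9.88% − 5.11% = 4.77%
E(R) = 5.11% + 0.8428 × 4.77% = 9.13%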